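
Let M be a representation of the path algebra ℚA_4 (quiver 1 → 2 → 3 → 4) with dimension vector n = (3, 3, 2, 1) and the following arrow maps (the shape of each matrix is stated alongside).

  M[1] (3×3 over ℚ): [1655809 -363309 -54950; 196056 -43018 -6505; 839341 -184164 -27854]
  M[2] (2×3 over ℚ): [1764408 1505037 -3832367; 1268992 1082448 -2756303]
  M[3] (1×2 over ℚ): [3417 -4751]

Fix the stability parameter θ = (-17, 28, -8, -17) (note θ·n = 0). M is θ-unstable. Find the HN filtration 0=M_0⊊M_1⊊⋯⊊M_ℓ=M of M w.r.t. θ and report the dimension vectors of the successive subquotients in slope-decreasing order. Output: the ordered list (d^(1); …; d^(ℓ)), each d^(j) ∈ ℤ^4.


Interval decomposition of M: I[1,2], I[1,3], I[1,4].
HN type (ℓ=4): μ^(1)=28; μ^(2)=10; μ^(3)=1; μ^(4)=-17

((0, 1, 0, 0); (0, 1, 1, 0); (0, 1, 1, 1); (3, 0, 0, 0))


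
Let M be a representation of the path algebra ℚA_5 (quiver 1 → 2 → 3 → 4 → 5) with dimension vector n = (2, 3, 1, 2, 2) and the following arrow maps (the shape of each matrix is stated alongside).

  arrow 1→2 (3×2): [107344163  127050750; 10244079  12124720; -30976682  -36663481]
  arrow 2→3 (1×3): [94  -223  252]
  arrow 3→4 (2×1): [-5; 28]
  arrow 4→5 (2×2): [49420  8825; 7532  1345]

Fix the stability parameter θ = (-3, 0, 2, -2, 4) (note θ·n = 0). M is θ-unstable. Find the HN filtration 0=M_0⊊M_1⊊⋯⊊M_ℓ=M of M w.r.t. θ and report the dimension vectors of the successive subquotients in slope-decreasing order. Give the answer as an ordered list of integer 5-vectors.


Interval decomposition of M: I[1,2], I[1,4], I[2,2], I[4,5], I[5,5].
HN type (ℓ=4): μ^(1)=4; μ^(2)=0; μ^(3)=-2; μ^(4)=-3

((0, 0, 0, 0, 2); (0, 3, 1, 1, 0); (0, 0, 0, 1, 0); (2, 0, 0, 0, 0))


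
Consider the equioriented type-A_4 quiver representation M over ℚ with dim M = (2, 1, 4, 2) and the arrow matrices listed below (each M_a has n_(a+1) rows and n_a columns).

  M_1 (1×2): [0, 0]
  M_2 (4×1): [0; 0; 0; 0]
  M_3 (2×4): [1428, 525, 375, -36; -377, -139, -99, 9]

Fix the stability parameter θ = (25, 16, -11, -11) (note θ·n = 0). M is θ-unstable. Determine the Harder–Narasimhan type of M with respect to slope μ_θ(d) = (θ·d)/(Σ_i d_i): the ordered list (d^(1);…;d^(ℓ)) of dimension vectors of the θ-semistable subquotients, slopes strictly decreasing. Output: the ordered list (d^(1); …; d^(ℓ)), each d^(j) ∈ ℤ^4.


Via rank(M_{q-1}∘⋯∘M_p): M ≅ I[1,1]^2, I[2,2], I[3,3]^2, I[3,4]^2.
μ_θ-semistable layers: μ^(1)=25; μ^(2)=16; μ^(3)=-11

((2, 0, 0, 0); (0, 1, 0, 0); (0, 0, 4, 2))


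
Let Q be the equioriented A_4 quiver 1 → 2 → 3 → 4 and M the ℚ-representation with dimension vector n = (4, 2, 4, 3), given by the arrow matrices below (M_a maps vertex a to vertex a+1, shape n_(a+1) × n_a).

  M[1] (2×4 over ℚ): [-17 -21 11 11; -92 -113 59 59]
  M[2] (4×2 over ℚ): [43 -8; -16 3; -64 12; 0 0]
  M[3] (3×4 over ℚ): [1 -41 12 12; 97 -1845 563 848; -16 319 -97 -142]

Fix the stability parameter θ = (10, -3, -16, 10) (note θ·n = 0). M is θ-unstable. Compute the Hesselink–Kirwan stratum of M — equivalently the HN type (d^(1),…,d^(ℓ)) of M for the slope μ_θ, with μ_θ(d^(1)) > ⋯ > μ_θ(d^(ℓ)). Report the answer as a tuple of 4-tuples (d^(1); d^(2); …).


Via rank(M_{q-1}∘⋯∘M_p): M ≅ I[1,1]^2, I[1,4]^2, I[3,3], I[3,4].
μ_θ-semistable layers: μ^(1)=10; μ^(2)=-3; μ^(3)=-16

((2, 0, 0, 3); (2, 2, 2, 0); (0, 0, 2, 0))


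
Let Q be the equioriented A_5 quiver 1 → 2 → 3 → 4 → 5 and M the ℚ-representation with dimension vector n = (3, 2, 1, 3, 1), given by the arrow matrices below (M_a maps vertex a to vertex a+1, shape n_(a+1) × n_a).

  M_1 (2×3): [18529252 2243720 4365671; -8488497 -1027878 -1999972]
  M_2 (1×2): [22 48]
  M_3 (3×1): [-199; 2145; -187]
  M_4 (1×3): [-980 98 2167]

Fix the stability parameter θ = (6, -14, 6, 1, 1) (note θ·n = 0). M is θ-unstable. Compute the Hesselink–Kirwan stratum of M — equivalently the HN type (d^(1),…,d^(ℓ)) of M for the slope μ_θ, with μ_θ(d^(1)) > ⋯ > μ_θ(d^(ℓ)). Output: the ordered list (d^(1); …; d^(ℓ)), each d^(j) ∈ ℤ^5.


Barcode: M ≅ I[1,1], I[1,2], I[1,5], I[4,4]^2. HN layers by μ_θ (4 steps, strictly decreasing):
  μ^(1)=6; μ^(2)=8/3; μ^(3)=1; μ^(4)=-4

((1, 0, 0, 0, 0); (0, 0, 1, 1, 1); (0, 0, 0, 2, 0); (2, 2, 0, 0, 0))


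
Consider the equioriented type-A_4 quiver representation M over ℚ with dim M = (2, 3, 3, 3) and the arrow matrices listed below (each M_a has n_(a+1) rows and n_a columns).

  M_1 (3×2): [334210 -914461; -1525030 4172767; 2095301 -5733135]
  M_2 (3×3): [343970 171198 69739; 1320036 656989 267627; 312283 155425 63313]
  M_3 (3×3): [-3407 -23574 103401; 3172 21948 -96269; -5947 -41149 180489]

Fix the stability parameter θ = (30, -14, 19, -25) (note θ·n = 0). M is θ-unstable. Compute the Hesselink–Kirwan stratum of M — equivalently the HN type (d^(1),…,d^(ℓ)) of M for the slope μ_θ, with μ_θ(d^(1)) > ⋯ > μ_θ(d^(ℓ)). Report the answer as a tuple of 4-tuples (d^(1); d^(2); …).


Interval decomposition of M: I[1,4]^2, I[2,4].
HN type (ℓ=3): μ^(1)=5/2; μ^(2)=-3; μ^(3)=-14

((2, 2, 2, 2); (0, 0, 1, 1); (0, 1, 0, 0))


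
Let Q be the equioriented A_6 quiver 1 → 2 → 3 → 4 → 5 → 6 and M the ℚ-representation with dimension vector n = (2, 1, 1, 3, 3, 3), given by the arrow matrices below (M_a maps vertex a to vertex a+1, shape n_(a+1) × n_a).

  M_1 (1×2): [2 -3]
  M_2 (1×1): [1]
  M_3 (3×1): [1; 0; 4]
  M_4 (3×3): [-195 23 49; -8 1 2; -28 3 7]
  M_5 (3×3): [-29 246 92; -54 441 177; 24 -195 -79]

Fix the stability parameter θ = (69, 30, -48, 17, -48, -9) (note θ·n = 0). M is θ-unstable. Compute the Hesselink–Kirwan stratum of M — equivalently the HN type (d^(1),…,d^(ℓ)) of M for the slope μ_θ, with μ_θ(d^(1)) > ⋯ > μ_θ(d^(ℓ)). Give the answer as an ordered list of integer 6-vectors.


Via rank(M_{q-1}∘⋯∘M_p): M ≅ I[1,1], I[1,6], I[4,5], I[4,6], I[6,6].
μ_θ-semistable layers: μ^(1)=69; μ^(2)=11/6; μ^(3)=-9; μ^(4)=-31/2

((1, 0, 0, 0, 0, 0); (1, 1, 1, 1, 1, 1); (0, 0, 0, 0, 0, 2); (0, 0, 0, 2, 2, 0))


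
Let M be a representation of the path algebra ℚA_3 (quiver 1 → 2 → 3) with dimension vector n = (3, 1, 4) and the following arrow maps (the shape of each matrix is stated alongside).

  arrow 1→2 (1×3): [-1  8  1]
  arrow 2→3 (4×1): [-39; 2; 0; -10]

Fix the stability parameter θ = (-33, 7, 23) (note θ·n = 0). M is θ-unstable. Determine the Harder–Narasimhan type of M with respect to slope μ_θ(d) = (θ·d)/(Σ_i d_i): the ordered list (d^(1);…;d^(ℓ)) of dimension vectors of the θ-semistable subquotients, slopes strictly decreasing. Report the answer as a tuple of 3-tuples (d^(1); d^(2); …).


Via rank(M_{q-1}∘⋯∘M_p): M ≅ I[1,1]^2, I[1,3], I[3,3]^3.
μ_θ-semistable layers: μ^(1)=23; μ^(2)=7; μ^(3)=-33

((0, 0, 4); (0, 1, 0); (3, 0, 0))


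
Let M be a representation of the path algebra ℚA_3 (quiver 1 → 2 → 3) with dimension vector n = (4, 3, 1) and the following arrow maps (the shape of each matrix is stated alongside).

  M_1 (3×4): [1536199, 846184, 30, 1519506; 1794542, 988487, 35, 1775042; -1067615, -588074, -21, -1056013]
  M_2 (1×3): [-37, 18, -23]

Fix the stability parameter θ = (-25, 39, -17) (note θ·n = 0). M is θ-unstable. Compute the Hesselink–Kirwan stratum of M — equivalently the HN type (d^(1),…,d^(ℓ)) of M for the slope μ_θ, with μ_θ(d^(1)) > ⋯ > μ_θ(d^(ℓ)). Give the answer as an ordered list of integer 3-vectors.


Via rank(M_{q-1}∘⋯∘M_p): M ≅ I[1,1], I[1,2]^2, I[1,3].
μ_θ-semistable layers: μ^(1)=39; μ^(2)=11; μ^(3)=-25

((0, 2, 0); (0, 1, 1); (4, 0, 0))


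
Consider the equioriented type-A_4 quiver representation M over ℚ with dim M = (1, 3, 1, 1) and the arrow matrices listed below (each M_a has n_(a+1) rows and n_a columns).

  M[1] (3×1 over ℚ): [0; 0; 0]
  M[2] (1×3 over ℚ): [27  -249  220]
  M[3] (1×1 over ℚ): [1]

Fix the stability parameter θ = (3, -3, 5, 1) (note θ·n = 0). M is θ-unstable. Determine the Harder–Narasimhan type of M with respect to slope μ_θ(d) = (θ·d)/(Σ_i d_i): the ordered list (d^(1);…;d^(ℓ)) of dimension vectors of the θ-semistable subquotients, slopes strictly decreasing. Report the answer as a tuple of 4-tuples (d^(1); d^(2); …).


Barcode: M ≅ I[1,1], I[2,2]^2, I[2,4]. HN layers by μ_θ (2 steps, strictly decreasing):
  μ^(1)=3; μ^(2)=-3

((1, 0, 1, 1); (0, 3, 0, 0))


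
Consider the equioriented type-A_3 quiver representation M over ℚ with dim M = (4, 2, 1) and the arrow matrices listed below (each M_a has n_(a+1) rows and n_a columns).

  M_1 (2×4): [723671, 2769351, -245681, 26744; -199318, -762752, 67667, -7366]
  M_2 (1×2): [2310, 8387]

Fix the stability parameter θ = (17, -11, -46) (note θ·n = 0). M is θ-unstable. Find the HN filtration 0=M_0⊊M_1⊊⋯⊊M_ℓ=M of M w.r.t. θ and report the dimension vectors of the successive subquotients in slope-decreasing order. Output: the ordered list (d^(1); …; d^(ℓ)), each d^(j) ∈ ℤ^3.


Interval decomposition of M: I[1,1]^2, I[1,2], I[1,3].
HN type (ℓ=3): μ^(1)=17; μ^(2)=3; μ^(3)=-40/3

((2, 0, 0); (1, 1, 0); (1, 1, 1))


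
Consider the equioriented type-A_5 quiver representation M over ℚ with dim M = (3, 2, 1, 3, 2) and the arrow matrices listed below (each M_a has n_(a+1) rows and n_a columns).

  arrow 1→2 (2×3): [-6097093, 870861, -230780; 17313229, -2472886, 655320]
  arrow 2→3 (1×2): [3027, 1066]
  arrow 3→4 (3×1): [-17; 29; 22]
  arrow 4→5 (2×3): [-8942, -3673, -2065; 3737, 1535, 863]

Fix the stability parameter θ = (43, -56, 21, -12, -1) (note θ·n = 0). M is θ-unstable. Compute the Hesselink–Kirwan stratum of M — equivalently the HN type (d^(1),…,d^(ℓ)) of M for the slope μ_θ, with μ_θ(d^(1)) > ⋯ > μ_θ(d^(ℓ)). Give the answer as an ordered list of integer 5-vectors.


Interval decomposition of M: I[1,1], I[1,2], I[1,5], I[4,4], I[4,5].
HN type (ℓ=5): μ^(1)=43; μ^(2)=8/3; μ^(3)=-1; μ^(4)=-13/2; μ^(5)=-12

((1, 0, 0, 0, 0); (0, 0, 1, 1, 1); (0, 0, 0, 0, 1); (2, 2, 0, 0, 0); (0, 0, 0, 2, 0))


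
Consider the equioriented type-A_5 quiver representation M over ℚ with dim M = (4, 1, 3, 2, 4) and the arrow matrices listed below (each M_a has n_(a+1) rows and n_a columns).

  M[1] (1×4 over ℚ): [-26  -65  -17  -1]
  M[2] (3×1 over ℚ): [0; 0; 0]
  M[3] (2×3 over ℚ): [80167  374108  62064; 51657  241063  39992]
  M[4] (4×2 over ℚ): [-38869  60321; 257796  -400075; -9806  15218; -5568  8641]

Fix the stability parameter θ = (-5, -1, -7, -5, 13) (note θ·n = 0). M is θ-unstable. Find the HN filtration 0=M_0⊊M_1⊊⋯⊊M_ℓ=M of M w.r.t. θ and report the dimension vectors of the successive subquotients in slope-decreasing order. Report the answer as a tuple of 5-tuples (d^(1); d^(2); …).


Via rank(M_{q-1}∘⋯∘M_p): M ≅ I[1,1]^3, I[1,2], I[3,3], I[3,5]^2, I[5,5]^2.
μ_θ-semistable layers: μ^(1)=13; μ^(2)=-1; μ^(3)=-5; μ^(4)=-7

((0, 0, 0, 0, 4); (0, 1, 0, 0, 0); (4, 0, 0, 2, 0); (0, 0, 3, 0, 0))


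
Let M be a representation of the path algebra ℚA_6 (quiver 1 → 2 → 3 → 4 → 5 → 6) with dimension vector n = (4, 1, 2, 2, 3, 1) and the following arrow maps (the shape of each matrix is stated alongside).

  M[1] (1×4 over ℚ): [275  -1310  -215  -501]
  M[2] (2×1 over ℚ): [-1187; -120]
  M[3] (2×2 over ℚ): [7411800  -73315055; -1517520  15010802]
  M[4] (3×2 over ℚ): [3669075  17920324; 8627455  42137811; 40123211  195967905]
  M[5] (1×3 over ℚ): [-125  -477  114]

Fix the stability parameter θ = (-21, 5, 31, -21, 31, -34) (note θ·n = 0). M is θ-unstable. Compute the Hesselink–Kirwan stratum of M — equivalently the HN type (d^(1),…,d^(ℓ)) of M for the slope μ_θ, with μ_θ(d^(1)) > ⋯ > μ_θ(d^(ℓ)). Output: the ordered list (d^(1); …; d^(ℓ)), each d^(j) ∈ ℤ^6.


Barcode: M ≅ I[1,1]^3, I[1,3], I[3,6], I[4,5], I[5,5]. HN layers by μ_θ (4 steps, strictly decreasing):
  μ^(1)=31; μ^(2)=5; μ^(3)=7/4; μ^(4)=-21

((0, 0, 1, 0, 2, 0); (0, 1, 0, 0, 0, 0); (0, 0, 1, 1, 1, 1); (4, 0, 0, 1, 0, 0))


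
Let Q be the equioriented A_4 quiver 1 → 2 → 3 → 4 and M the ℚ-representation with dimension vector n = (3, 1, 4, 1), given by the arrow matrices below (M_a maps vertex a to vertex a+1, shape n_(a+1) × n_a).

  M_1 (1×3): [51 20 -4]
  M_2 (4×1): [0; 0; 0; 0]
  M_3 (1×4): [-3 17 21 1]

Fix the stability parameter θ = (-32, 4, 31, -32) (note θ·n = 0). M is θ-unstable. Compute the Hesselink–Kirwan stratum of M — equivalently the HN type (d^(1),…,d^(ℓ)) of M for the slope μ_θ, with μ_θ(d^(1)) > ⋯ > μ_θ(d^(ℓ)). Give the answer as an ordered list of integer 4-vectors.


Barcode: M ≅ I[1,1]^2, I[1,2], I[3,3]^3, I[3,4]. HN layers by μ_θ (4 steps, strictly decreasing):
  μ^(1)=31; μ^(2)=4; μ^(3)=-1/2; μ^(4)=-32

((0, 0, 3, 0); (0, 1, 0, 0); (0, 0, 1, 1); (3, 0, 0, 0))


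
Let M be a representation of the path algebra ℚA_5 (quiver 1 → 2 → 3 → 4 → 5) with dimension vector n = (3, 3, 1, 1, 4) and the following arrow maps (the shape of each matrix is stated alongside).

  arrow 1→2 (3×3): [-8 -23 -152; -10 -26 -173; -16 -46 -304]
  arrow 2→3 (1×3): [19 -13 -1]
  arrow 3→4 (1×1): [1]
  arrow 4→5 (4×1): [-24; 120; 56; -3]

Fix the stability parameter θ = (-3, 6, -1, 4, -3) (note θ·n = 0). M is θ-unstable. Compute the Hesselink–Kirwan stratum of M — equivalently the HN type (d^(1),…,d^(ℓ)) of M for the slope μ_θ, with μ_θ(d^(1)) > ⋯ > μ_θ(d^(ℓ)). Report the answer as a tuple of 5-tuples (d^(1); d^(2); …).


Via rank(M_{q-1}∘⋯∘M_p): M ≅ I[1,1], I[1,2], I[1,5], I[2,2], I[5,5]^3.
μ_θ-semistable layers: μ^(1)=6; μ^(2)=3/2; μ^(3)=-3

((0, 2, 0, 0, 0); (0, 1, 1, 1, 1); (3, 0, 0, 0, 3))


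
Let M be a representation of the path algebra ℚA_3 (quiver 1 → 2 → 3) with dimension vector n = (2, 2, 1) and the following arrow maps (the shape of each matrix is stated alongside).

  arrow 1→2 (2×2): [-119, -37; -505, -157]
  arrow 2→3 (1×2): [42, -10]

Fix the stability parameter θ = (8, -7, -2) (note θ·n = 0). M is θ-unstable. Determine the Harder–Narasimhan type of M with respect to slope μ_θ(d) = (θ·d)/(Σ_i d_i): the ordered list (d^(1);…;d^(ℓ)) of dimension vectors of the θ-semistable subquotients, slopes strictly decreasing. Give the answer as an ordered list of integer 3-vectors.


Barcode: M ≅ I[1,2], I[1,3]. HN layers by μ_θ (2 steps, strictly decreasing):
  μ^(1)=1/2; μ^(2)=-1/3

((1, 1, 0); (1, 1, 1))


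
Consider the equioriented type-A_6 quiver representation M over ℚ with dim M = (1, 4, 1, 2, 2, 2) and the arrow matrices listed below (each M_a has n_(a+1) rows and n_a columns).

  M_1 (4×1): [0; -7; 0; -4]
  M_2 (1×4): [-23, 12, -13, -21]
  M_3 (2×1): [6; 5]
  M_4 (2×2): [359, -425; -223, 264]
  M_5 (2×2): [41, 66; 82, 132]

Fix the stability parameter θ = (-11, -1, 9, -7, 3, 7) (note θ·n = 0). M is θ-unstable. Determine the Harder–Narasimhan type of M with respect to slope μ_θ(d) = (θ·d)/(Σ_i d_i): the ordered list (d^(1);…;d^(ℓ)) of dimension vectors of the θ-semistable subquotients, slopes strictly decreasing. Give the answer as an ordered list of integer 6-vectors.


Via rank(M_{q-1}∘⋯∘M_p): M ≅ I[1,2], I[2,2]^2, I[2,6], I[4,5], I[6,6].
μ_θ-semistable layers: μ^(1)=7; μ^(2)=3; μ^(3)=1; μ^(4)=-1; μ^(5)=-7; μ^(6)=-11

((0, 0, 0, 0, 0, 2); (0, 0, 0, 0, 2, 0); (0, 0, 1, 1, 0, 0); (0, 4, 0, 0, 0, 0); (0, 0, 0, 1, 0, 0); (1, 0, 0, 0, 0, 0))


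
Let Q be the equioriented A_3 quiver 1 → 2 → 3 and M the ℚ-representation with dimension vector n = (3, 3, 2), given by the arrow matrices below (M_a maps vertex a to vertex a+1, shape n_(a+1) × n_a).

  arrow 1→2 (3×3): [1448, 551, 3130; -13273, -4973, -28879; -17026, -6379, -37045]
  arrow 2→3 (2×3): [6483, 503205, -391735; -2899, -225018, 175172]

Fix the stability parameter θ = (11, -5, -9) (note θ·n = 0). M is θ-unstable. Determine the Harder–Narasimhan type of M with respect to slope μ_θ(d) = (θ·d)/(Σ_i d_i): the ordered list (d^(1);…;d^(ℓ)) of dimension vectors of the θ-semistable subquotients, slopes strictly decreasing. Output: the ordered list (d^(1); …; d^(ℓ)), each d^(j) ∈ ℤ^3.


Interval decomposition of M: I[1,2], I[1,3]^2.
HN type (ℓ=2): μ^(1)=3; μ^(2)=-1

((1, 1, 0); (2, 2, 2))


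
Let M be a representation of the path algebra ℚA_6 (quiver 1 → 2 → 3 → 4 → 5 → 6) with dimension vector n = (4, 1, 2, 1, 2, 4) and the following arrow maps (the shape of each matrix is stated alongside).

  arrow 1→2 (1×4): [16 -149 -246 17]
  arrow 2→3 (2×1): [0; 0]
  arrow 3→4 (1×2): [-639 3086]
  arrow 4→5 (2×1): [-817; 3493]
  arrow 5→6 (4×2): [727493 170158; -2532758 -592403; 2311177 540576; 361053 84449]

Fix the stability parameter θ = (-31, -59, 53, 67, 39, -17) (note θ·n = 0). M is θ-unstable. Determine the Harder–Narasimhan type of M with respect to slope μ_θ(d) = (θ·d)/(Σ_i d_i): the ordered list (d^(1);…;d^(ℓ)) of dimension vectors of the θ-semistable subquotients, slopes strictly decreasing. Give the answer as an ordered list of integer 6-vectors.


Barcode: M ≅ I[1,1]^3, I[1,2], I[3,3], I[3,6], I[5,6], I[6,6]^2. HN layers by μ_θ (6 steps, strictly decreasing):
  μ^(1)=53; μ^(2)=71/2; μ^(3)=11; μ^(4)=-17; μ^(5)=-31; μ^(6)=-45

((0, 0, 1, 0, 0, 0); (0, 0, 1, 1, 1, 1); (0, 0, 0, 0, 1, 1); (0, 0, 0, 0, 0, 2); (3, 0, 0, 0, 0, 0); (1, 1, 0, 0, 0, 0))


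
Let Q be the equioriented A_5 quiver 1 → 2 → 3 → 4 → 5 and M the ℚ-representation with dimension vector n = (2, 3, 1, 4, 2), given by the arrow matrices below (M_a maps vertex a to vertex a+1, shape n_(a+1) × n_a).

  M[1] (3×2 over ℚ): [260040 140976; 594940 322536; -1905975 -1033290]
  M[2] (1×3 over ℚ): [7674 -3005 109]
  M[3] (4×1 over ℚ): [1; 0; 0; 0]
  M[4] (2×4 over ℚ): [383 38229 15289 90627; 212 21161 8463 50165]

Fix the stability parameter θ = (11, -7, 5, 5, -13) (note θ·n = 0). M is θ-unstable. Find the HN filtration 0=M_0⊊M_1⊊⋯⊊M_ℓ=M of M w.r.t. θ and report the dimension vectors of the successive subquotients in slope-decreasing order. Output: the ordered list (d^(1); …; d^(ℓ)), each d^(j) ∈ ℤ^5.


Via rank(M_{q-1}∘⋯∘M_p): M ≅ I[1,1], I[1,5], I[2,2]^2, I[4,4]^2, I[4,5].
μ_θ-semistable layers: μ^(1)=11; μ^(2)=5; μ^(3)=1/5; μ^(4)=-4; μ^(5)=-7

((1, 0, 0, 0, 0); (0, 0, 0, 2, 0); (1, 1, 1, 1, 1); (0, 0, 0, 1, 1); (0, 2, 0, 0, 0))


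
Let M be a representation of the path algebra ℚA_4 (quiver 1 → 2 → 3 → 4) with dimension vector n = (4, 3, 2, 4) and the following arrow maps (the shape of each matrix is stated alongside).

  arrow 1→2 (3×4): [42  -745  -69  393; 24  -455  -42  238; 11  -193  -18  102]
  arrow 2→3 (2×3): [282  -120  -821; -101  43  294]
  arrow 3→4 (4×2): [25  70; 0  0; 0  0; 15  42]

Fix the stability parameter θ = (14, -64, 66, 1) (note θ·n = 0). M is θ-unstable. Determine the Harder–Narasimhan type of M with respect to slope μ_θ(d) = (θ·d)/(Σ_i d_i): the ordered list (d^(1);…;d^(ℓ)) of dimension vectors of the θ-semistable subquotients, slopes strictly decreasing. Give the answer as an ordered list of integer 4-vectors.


Interval decomposition of M: I[1,1], I[1,2], I[1,3], I[1,4], I[4,4]^3.
HN type (ℓ=5): μ^(1)=66; μ^(2)=67/2; μ^(3)=14; μ^(4)=1; μ^(5)=-25

((0, 0, 1, 0); (0, 0, 1, 1); (1, 0, 0, 0); (0, 0, 0, 3); (3, 3, 0, 0))


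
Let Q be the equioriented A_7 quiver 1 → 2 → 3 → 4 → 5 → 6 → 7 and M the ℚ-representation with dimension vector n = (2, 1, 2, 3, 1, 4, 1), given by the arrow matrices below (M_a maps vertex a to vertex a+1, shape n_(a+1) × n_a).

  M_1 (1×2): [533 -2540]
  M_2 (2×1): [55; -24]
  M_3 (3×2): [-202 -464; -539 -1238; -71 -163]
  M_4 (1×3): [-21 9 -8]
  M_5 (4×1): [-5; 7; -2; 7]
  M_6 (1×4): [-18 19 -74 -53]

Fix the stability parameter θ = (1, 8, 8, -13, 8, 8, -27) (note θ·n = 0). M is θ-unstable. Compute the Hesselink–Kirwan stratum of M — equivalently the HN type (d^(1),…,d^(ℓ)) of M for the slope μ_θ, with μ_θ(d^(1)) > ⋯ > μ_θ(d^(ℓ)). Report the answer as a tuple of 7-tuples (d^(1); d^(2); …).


Barcode: M ≅ I[1,1], I[1,6], I[3,4], I[4,4], I[6,6]^2, I[6,7]. HN layers by μ_θ (5 steps, strictly decreasing):
  μ^(1)=8; μ^(2)=1; μ^(3)=-5/2; μ^(4)=-19/2; μ^(5)=-13

((0, 0, 0, 0, 1, 3, 0); (2, 1, 1, 1, 0, 0, 0); (0, 0, 1, 1, 0, 0, 0); (0, 0, 0, 0, 0, 1, 1); (0, 0, 0, 1, 0, 0, 0))


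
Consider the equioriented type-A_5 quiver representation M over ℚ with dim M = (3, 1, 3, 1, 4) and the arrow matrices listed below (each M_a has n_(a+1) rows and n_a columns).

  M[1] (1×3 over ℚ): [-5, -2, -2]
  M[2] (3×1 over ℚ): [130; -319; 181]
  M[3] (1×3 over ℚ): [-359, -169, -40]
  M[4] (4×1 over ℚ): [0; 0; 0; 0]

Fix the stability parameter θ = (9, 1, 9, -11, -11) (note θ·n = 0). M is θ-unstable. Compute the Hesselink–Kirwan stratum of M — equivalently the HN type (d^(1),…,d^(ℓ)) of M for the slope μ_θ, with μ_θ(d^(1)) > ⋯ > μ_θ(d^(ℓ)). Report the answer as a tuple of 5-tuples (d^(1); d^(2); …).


Barcode: M ≅ I[1,1]^2, I[1,4], I[3,3]^2, I[5,5]^4. HN layers by μ_θ (3 steps, strictly decreasing):
  μ^(1)=9; μ^(2)=2; μ^(3)=-11

((2, 0, 2, 0, 0); (1, 1, 1, 1, 0); (0, 0, 0, 0, 4))


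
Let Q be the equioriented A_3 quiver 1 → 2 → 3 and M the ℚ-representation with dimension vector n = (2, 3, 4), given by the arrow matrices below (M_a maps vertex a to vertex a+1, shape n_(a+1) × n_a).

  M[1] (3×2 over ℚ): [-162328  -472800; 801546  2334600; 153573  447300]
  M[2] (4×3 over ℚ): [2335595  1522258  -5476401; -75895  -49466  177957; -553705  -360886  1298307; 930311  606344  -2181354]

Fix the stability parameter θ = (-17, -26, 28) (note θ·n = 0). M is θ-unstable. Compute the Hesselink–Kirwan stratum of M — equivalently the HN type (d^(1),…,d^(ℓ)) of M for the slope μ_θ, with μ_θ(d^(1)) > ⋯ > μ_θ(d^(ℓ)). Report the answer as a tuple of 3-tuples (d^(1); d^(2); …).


Via rank(M_{q-1}∘⋯∘M_p): M ≅ I[1,1], I[1,3], I[2,2], I[2,3], I[3,3]^2.
μ_θ-semistable layers: μ^(1)=28; μ^(2)=-17; μ^(3)=-43/2; μ^(4)=-26

((0, 0, 4); (1, 0, 0); (1, 1, 0); (0, 2, 0))


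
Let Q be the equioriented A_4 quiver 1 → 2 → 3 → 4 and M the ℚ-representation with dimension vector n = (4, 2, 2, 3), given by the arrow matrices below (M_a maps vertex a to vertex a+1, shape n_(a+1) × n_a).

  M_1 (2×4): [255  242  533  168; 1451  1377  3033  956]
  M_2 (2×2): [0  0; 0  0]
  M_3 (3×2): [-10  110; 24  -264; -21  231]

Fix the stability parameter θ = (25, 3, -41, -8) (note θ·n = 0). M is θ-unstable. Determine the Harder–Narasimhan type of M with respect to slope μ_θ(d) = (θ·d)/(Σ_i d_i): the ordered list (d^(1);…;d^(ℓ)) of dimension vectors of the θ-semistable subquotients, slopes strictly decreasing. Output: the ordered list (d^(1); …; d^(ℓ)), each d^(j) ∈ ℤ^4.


Via rank(M_{q-1}∘⋯∘M_p): M ≅ I[1,1]^2, I[1,2]^2, I[3,3], I[3,4], I[4,4]^2.
μ_θ-semistable layers: μ^(1)=25; μ^(2)=14; μ^(3)=-8; μ^(4)=-41

((2, 0, 0, 0); (2, 2, 0, 0); (0, 0, 0, 3); (0, 0, 2, 0))


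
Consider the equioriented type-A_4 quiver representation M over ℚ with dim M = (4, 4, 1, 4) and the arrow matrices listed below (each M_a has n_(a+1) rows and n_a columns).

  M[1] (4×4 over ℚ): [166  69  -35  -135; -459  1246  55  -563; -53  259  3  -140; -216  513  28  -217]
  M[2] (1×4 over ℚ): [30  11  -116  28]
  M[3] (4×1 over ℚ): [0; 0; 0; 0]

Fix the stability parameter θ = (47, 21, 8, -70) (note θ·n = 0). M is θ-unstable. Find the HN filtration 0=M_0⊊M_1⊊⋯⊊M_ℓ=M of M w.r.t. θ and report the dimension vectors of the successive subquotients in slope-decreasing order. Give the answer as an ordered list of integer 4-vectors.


Barcode: M ≅ I[1,2]^3, I[1,3], I[4,4]^4. HN layers by μ_θ (3 steps, strictly decreasing):
  μ^(1)=34; μ^(2)=76/3; μ^(3)=-70

((3, 3, 0, 0); (1, 1, 1, 0); (0, 0, 0, 4))


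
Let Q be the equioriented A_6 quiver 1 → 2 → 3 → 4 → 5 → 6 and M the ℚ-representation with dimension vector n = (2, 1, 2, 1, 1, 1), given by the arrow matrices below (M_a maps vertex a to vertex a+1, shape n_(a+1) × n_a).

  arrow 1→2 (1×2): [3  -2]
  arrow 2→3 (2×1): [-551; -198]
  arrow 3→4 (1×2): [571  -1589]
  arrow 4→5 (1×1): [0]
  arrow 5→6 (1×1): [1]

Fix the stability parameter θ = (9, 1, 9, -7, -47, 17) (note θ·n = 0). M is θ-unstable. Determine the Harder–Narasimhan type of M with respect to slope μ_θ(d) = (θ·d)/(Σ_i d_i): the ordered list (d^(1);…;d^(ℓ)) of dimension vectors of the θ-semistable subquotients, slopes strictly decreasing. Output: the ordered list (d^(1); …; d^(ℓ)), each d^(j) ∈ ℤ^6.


Barcode: M ≅ I[1,1], I[1,4], I[3,3], I[5,6]. HN layers by μ_θ (4 steps, strictly decreasing):
  μ^(1)=17; μ^(2)=9; μ^(3)=3; μ^(4)=-47

((0, 0, 0, 0, 0, 1); (1, 0, 1, 0, 0, 0); (1, 1, 1, 1, 0, 0); (0, 0, 0, 0, 1, 0))


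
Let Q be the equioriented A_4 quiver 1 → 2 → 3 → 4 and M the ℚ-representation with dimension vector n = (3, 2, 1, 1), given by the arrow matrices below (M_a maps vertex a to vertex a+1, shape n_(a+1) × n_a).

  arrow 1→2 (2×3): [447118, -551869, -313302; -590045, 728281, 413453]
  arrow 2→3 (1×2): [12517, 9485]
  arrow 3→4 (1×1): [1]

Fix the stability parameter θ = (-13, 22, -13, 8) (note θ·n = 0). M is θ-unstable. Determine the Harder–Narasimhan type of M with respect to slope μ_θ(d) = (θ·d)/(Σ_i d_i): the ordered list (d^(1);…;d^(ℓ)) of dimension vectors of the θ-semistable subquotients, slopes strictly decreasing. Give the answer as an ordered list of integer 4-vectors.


Via rank(M_{q-1}∘⋯∘M_p): M ≅ I[1,1], I[1,2], I[1,4].
μ_θ-semistable layers: μ^(1)=22; μ^(2)=8; μ^(3)=9/2; μ^(4)=-13

((0, 1, 0, 0); (0, 0, 0, 1); (0, 1, 1, 0); (3, 0, 0, 0))


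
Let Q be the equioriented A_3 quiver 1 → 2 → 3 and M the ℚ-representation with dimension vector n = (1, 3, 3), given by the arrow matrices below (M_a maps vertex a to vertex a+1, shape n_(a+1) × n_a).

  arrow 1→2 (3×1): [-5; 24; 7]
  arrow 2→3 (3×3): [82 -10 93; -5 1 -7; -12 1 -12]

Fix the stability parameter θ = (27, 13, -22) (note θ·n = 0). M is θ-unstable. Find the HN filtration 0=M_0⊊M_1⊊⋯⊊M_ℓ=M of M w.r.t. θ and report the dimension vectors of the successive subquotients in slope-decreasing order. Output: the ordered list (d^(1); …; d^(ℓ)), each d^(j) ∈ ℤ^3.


Barcode: M ≅ I[1,3], I[2,3]^2. HN layers by μ_θ (2 steps, strictly decreasing):
  μ^(1)=6; μ^(2)=-9/2

((1, 1, 1); (0, 2, 2))


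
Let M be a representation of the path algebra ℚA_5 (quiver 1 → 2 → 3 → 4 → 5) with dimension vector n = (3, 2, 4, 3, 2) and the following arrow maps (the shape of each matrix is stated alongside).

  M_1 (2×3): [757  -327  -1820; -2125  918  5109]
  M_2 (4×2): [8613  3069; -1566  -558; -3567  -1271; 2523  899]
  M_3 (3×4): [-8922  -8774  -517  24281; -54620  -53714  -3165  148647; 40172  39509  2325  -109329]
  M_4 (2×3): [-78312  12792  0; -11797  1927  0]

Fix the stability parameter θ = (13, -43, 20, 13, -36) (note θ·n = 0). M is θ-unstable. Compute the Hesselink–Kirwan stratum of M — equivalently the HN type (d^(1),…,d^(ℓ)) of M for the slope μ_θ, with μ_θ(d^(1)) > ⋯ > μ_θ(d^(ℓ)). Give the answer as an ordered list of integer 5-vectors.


Interval decomposition of M: I[1,1], I[1,2], I[1,3], I[3,4]^2, I[3,5], I[5,5].
HN type (ℓ=6): μ^(1)=20; μ^(2)=33/2; μ^(3)=13; μ^(4)=-1; μ^(5)=-15; μ^(6)=-36

((0, 0, 1, 0, 0); (0, 0, 2, 2, 0); (1, 0, 0, 0, 0); (0, 0, 1, 1, 1); (2, 2, 0, 0, 0); (0, 0, 0, 0, 1))


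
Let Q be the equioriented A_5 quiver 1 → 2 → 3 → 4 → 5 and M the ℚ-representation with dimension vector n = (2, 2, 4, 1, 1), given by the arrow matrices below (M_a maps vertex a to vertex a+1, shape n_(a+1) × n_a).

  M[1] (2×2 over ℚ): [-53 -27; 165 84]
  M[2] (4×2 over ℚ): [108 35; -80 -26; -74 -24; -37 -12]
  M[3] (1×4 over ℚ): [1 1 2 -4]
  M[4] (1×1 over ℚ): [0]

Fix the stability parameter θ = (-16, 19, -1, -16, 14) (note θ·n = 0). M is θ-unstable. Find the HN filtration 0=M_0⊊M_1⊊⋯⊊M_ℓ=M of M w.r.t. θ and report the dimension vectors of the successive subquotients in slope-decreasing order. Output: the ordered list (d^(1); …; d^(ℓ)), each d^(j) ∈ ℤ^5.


Barcode: M ≅ I[1,3], I[1,4], I[3,3]^2, I[5,5]. HN layers by μ_θ (5 steps, strictly decreasing):
  μ^(1)=14; μ^(2)=9; μ^(3)=2/3; μ^(4)=-1; μ^(5)=-16

((0, 0, 0, 0, 1); (0, 1, 1, 0, 0); (0, 1, 1, 1, 0); (0, 0, 2, 0, 0); (2, 0, 0, 0, 0))


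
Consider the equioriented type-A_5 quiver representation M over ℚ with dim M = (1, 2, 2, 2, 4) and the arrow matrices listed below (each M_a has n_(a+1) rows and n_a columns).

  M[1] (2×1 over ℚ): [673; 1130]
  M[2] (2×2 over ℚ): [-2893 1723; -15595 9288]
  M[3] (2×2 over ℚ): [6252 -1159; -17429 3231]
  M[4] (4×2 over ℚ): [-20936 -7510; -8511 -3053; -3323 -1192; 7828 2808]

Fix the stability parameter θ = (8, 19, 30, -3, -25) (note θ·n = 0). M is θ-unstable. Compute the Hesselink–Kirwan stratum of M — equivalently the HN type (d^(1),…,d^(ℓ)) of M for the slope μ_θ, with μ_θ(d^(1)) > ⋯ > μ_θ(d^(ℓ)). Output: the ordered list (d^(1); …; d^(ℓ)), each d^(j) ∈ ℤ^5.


Interval decomposition of M: I[1,5], I[2,5], I[5,5]^2.
HN type (ℓ=3): μ^(1)=29/5; μ^(2)=21/4; μ^(3)=-25

((1, 1, 1, 1, 1); (0, 1, 1, 1, 1); (0, 0, 0, 0, 2))


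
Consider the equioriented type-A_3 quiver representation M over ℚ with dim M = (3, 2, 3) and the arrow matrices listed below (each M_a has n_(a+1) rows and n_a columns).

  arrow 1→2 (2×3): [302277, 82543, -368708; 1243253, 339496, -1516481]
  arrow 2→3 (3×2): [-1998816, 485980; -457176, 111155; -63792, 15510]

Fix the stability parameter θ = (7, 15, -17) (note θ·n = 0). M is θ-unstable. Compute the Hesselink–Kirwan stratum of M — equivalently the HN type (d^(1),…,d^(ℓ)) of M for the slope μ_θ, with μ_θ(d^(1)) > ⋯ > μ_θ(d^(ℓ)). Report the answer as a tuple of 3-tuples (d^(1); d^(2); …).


Barcode: M ≅ I[1,1], I[1,2], I[1,3], I[3,3]^2. HN layers by μ_θ (4 steps, strictly decreasing):
  μ^(1)=15; μ^(2)=7; μ^(3)=5/3; μ^(4)=-17

((0, 1, 0); (2, 0, 0); (1, 1, 1); (0, 0, 2))


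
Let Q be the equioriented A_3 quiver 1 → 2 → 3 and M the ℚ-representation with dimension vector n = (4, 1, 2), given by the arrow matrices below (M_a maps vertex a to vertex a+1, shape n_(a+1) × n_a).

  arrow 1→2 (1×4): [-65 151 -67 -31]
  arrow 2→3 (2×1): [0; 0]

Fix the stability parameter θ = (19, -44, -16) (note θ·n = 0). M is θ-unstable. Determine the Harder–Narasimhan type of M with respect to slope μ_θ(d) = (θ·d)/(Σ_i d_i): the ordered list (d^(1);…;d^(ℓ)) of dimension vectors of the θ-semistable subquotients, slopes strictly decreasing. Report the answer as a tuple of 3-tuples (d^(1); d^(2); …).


Interval decomposition of M: I[1,1]^3, I[1,2], I[3,3]^2.
HN type (ℓ=3): μ^(1)=19; μ^(2)=-25/2; μ^(3)=-16

((3, 0, 0); (1, 1, 0); (0, 0, 2))


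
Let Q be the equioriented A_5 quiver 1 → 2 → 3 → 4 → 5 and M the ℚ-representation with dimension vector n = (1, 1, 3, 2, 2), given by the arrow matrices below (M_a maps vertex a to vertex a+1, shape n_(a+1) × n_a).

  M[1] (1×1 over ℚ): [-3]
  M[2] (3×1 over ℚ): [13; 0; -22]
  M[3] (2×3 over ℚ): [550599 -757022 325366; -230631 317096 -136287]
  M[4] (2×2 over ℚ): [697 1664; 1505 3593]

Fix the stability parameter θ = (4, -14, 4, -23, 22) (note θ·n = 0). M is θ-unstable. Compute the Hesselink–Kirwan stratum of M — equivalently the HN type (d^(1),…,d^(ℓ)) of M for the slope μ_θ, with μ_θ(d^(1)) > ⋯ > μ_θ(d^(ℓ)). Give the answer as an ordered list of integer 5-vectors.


Interval decomposition of M: I[1,5], I[3,3], I[3,5].
HN type (ℓ=4): μ^(1)=22; μ^(2)=4; μ^(3)=-29/4; μ^(4)=-19/2

((0, 0, 0, 0, 2); (0, 0, 1, 0, 0); (1, 1, 1, 1, 0); (0, 0, 1, 1, 0))


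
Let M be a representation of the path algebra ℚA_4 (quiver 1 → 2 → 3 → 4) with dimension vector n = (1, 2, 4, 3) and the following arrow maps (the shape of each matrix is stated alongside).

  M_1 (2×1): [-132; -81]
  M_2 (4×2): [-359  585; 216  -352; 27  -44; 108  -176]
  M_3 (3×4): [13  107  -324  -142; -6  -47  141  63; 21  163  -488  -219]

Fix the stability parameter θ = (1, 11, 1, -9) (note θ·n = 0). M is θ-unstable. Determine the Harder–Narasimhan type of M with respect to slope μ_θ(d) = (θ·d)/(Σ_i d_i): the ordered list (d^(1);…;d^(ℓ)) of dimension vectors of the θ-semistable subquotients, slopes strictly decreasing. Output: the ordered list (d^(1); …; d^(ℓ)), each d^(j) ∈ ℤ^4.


Via rank(M_{q-1}∘⋯∘M_p): M ≅ I[1,4], I[2,4], I[3,3], I[3,4].
μ_θ-semistable layers: μ^(1)=1; μ^(2)=-4

((1, 2, 3, 2); (0, 0, 1, 1))


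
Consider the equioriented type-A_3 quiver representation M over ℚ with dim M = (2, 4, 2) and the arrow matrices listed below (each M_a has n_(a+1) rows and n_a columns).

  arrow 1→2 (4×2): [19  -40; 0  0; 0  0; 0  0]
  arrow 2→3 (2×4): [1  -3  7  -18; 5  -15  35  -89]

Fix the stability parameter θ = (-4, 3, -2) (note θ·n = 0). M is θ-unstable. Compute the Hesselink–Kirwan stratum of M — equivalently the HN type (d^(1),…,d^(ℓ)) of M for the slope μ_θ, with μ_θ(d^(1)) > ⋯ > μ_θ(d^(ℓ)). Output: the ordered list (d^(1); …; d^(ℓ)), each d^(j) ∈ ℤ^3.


Via rank(M_{q-1}∘⋯∘M_p): M ≅ I[1,1], I[1,3], I[2,2]^2, I[2,3].
μ_θ-semistable layers: μ^(1)=3; μ^(2)=1/2; μ^(3)=-4

((0, 2, 0); (0, 2, 2); (2, 0, 0))


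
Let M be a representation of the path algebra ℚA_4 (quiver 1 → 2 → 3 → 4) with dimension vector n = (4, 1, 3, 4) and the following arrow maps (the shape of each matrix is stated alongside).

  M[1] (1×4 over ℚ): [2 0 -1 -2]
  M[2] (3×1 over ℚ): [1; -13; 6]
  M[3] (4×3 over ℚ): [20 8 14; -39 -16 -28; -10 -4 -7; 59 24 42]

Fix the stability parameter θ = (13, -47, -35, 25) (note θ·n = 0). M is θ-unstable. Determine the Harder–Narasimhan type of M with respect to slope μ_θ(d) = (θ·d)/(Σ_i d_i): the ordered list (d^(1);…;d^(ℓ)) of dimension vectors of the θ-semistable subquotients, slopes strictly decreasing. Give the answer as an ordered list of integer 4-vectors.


Interval decomposition of M: I[1,1]^3, I[1,4], I[3,3], I[3,4], I[4,4]^2.
HN type (ℓ=4): μ^(1)=25; μ^(2)=13; μ^(3)=-23; μ^(4)=-35

((0, 0, 0, 4); (3, 0, 0, 0); (1, 1, 1, 0); (0, 0, 2, 0))


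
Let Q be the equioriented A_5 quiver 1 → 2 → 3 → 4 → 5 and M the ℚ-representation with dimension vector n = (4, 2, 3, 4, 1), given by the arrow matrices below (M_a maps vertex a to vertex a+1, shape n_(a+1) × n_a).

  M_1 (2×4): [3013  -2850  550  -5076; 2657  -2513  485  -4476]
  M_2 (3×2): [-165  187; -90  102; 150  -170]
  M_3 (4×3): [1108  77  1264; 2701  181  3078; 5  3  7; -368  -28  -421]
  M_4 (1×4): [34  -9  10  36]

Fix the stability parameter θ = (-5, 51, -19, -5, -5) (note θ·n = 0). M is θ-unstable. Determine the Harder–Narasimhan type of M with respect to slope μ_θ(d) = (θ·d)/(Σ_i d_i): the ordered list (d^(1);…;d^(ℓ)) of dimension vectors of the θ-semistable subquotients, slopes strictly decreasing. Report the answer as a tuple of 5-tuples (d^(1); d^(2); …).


Barcode: M ≅ I[1,1]^2, I[1,2], I[1,5], I[3,4]^2, I[4,4]. HN layers by μ_θ (4 steps, strictly decreasing):
  μ^(1)=51; μ^(2)=11/2; μ^(3)=-5; μ^(4)=-19

((0, 1, 0, 0, 0); (0, 1, 1, 1, 1); (4, 0, 0, 3, 0); (0, 0, 2, 0, 0))


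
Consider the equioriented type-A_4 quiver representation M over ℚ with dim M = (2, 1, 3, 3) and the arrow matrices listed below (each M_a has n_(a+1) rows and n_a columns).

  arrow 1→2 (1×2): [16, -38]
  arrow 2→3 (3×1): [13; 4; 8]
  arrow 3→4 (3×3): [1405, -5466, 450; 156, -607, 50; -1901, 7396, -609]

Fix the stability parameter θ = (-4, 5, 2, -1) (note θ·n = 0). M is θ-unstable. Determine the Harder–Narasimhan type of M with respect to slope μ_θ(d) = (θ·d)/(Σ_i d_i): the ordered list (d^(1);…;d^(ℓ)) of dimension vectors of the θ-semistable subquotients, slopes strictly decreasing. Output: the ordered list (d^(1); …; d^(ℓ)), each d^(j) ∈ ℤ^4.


Interval decomposition of M: I[1,1], I[1,4], I[3,4]^2.
HN type (ℓ=3): μ^(1)=2; μ^(2)=1/2; μ^(3)=-4

((0, 1, 1, 1); (0, 0, 2, 2); (2, 0, 0, 0))


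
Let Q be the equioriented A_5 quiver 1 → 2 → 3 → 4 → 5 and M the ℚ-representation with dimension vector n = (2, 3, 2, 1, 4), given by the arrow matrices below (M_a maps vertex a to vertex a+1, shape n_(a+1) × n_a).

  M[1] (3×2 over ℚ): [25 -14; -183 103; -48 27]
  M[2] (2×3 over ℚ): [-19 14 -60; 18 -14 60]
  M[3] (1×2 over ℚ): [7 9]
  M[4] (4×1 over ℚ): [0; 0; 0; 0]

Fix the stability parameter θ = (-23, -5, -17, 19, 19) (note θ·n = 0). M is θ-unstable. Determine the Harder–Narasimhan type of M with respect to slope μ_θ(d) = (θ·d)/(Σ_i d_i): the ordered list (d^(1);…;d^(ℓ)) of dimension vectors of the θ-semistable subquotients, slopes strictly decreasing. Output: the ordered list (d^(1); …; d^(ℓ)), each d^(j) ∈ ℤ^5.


Via rank(M_{q-1}∘⋯∘M_p): M ≅ I[1,3], I[1,4], I[2,2], I[5,5]^4.
μ_θ-semistable layers: μ^(1)=19; μ^(2)=-5; μ^(3)=-11; μ^(4)=-23

((0, 0, 0, 1, 4); (0, 1, 0, 0, 0); (0, 2, 2, 0, 0); (2, 0, 0, 0, 0))


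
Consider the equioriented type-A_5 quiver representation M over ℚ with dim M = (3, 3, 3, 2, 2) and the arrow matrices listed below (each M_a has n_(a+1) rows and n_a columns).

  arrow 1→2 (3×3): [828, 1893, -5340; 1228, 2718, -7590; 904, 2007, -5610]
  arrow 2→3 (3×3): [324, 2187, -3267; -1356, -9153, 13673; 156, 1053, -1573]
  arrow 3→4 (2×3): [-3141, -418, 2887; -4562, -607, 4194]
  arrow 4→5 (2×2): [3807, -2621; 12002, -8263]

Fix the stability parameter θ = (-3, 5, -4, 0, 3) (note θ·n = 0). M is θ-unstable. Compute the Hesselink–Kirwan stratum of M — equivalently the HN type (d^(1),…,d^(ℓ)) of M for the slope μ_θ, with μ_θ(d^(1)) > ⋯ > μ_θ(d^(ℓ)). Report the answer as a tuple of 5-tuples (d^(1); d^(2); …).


Via rank(M_{q-1}∘⋯∘M_p): M ≅ I[1,1], I[1,2], I[1,5], I[2,2], I[3,3], I[3,5].
μ_θ-semistable layers: μ^(1)=5; μ^(2)=3; μ^(3)=1/3; μ^(4)=0; μ^(5)=-3; μ^(6)=-4

((0, 2, 0, 0, 0); (0, 0, 0, 0, 2); (0, 1, 1, 1, 0); (0, 0, 0, 1, 0); (3, 0, 0, 0, 0); (0, 0, 2, 0, 0))


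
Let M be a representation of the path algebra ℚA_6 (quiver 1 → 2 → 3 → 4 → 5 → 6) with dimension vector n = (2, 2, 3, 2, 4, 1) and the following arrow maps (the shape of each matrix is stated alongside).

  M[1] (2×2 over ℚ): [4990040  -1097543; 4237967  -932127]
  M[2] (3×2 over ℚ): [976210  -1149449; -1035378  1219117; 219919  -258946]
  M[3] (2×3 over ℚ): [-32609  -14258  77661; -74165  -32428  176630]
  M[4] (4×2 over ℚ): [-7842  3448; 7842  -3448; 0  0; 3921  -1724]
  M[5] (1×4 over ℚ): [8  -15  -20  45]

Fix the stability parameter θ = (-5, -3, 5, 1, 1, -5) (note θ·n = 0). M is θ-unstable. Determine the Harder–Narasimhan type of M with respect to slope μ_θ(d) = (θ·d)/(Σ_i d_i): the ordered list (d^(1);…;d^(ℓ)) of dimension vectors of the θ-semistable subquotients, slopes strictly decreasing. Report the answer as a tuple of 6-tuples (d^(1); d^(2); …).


Interval decomposition of M: I[1,4], I[1,6], I[3,3], I[5,5]^3.
HN type (ℓ=6): μ^(1)=5; μ^(2)=3; μ^(3)=1; μ^(4)=1/2; μ^(5)=-3; μ^(6)=-5

((0, 0, 1, 0, 0, 0); (0, 0, 1, 1, 0, 0); (0, 0, 0, 0, 3, 0); (0, 0, 1, 1, 1, 1); (0, 2, 0, 0, 0, 0); (2, 0, 0, 0, 0, 0))


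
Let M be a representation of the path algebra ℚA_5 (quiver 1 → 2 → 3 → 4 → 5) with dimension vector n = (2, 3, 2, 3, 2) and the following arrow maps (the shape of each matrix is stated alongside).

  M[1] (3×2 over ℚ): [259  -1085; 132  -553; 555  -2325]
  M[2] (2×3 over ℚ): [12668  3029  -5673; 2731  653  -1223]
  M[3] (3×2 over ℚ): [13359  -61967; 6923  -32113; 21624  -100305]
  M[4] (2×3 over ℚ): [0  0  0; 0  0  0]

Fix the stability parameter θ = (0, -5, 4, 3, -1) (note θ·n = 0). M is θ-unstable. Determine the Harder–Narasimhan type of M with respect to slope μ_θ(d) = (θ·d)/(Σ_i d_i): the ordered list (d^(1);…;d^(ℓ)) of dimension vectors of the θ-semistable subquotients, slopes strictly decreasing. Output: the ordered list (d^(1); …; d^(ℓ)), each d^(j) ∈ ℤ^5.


Via rank(M_{q-1}∘⋯∘M_p): M ≅ I[1,4]^2, I[2,2], I[4,4], I[5,5]^2.
μ_θ-semistable layers: μ^(1)=7/2; μ^(2)=3; μ^(3)=-1; μ^(4)=-5/2; μ^(5)=-5

((0, 0, 2, 2, 0); (0, 0, 0, 1, 0); (0, 0, 0, 0, 2); (2, 2, 0, 0, 0); (0, 1, 0, 0, 0))
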